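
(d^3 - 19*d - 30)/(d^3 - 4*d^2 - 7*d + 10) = (d + 3)/(d - 1)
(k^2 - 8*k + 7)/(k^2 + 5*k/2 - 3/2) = 2*(k^2 - 8*k + 7)/(2*k^2 + 5*k - 3)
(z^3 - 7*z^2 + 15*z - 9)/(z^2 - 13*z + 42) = (z^3 - 7*z^2 + 15*z - 9)/(z^2 - 13*z + 42)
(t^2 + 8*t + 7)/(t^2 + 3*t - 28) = (t + 1)/(t - 4)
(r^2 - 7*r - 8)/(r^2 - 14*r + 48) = (r + 1)/(r - 6)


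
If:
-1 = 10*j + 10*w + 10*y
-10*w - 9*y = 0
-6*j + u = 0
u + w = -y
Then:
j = 1/50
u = 3/25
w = 27/25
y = -6/5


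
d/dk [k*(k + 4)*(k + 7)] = 3*k^2 + 22*k + 28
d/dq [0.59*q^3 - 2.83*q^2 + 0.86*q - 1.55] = 1.77*q^2 - 5.66*q + 0.86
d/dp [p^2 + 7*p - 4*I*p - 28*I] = 2*p + 7 - 4*I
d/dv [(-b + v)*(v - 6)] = -b + 2*v - 6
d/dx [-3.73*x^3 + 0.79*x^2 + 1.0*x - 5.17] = -11.19*x^2 + 1.58*x + 1.0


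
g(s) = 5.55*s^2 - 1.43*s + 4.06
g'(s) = 11.1*s - 1.43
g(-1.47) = 18.16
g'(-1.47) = -17.75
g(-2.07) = 30.80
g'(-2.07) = -24.41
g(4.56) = 112.94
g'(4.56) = 49.19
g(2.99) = 49.40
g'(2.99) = 31.76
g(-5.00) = 149.96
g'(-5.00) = -56.93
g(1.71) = 17.84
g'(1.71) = 17.55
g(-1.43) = 17.45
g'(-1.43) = -17.30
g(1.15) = 9.76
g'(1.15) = 11.34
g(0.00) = 4.06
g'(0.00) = -1.43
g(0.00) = 4.06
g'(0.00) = -1.43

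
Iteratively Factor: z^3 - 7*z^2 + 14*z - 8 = (z - 2)*(z^2 - 5*z + 4) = (z - 4)*(z - 2)*(z - 1)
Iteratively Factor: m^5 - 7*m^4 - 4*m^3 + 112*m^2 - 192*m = (m - 4)*(m^4 - 3*m^3 - 16*m^2 + 48*m) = (m - 4)*(m + 4)*(m^3 - 7*m^2 + 12*m) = m*(m - 4)*(m + 4)*(m^2 - 7*m + 12) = m*(m - 4)^2*(m + 4)*(m - 3)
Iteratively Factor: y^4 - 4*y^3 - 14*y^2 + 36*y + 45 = (y + 1)*(y^3 - 5*y^2 - 9*y + 45) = (y - 5)*(y + 1)*(y^2 - 9) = (y - 5)*(y - 3)*(y + 1)*(y + 3)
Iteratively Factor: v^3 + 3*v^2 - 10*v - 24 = (v - 3)*(v^2 + 6*v + 8) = (v - 3)*(v + 4)*(v + 2)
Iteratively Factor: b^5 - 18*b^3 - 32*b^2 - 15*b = (b - 5)*(b^4 + 5*b^3 + 7*b^2 + 3*b) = (b - 5)*(b + 1)*(b^3 + 4*b^2 + 3*b) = b*(b - 5)*(b + 1)*(b^2 + 4*b + 3) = b*(b - 5)*(b + 1)^2*(b + 3)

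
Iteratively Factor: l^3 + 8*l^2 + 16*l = (l + 4)*(l^2 + 4*l) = l*(l + 4)*(l + 4)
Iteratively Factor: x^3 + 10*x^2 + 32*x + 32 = (x + 2)*(x^2 + 8*x + 16) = (x + 2)*(x + 4)*(x + 4)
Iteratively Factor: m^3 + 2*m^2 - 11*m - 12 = (m - 3)*(m^2 + 5*m + 4) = (m - 3)*(m + 1)*(m + 4)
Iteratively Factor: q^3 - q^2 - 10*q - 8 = (q - 4)*(q^2 + 3*q + 2) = (q - 4)*(q + 1)*(q + 2)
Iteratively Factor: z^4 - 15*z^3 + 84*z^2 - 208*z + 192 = (z - 3)*(z^3 - 12*z^2 + 48*z - 64) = (z - 4)*(z - 3)*(z^2 - 8*z + 16) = (z - 4)^2*(z - 3)*(z - 4)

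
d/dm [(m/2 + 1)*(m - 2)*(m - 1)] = 3*m^2/2 - m - 2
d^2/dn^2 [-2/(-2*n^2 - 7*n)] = 4*(-2*n*(2*n + 7) + (4*n + 7)^2)/(n^3*(2*n + 7)^3)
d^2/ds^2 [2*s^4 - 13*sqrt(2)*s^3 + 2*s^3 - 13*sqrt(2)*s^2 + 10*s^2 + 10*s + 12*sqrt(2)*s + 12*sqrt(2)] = 24*s^2 - 78*sqrt(2)*s + 12*s - 26*sqrt(2) + 20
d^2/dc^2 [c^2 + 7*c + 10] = 2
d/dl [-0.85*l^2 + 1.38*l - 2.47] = 1.38 - 1.7*l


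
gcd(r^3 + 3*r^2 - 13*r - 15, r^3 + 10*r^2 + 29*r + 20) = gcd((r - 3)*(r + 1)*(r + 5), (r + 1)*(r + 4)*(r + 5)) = r^2 + 6*r + 5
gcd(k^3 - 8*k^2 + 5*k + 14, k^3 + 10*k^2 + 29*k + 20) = k + 1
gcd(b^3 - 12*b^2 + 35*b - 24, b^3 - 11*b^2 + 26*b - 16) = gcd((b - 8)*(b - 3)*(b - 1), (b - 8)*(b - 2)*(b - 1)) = b^2 - 9*b + 8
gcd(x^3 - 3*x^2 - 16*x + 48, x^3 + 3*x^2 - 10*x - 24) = x^2 + x - 12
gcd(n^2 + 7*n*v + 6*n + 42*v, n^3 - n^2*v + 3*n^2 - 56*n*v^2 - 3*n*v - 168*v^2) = n + 7*v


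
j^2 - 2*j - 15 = (j - 5)*(j + 3)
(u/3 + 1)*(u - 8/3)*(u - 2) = u^3/3 - 5*u^2/9 - 26*u/9 + 16/3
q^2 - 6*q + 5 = (q - 5)*(q - 1)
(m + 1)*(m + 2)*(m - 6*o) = m^3 - 6*m^2*o + 3*m^2 - 18*m*o + 2*m - 12*o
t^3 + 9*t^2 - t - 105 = (t - 3)*(t + 5)*(t + 7)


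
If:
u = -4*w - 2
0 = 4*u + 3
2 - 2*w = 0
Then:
No Solution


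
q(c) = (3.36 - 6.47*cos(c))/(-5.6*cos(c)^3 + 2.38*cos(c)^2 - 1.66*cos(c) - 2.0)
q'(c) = (3.36 - 6.47*cos(c))*(-16.8*sin(c)*cos(c)^2 + 4.76*sin(c)*cos(c) - 1.66*sin(c))/(-5.6*cos(c)^3 + 2.38*cos(c)^2 - 1.66*cos(c) - 2.0)^2 + 6.47*sin(c)/(-5.6*cos(c)^3 + 2.38*cos(c)^2 - 1.66*cos(c) - 2.0)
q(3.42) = 1.41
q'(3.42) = 0.99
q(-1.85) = -4.13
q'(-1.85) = 18.56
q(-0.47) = 0.43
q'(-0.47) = 0.15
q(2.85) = 1.43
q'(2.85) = -1.05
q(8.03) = -2.80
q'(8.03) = -9.12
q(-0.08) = 0.45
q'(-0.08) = 0.00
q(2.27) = 4.86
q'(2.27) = -24.90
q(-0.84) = 0.26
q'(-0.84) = 0.99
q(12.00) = 0.41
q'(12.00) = 0.26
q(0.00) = 0.45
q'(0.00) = 0.00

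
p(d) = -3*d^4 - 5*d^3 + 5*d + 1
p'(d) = -12*d^3 - 15*d^2 + 5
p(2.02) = -80.06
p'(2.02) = -155.11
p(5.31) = -3106.12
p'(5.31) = -2214.60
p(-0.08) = 0.60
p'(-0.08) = 4.91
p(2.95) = -339.81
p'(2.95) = -433.61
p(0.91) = -0.28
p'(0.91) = -16.46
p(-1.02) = -2.04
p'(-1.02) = 2.13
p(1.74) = -44.14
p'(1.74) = -103.63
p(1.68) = -38.21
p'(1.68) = -94.24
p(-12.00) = -53627.00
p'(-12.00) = 18581.00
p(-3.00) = -122.00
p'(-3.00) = 194.00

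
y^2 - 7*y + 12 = (y - 4)*(y - 3)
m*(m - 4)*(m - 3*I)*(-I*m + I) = -I*m^4 - 3*m^3 + 5*I*m^3 + 15*m^2 - 4*I*m^2 - 12*m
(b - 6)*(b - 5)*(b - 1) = b^3 - 12*b^2 + 41*b - 30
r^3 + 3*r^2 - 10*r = r*(r - 2)*(r + 5)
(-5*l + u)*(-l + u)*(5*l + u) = 25*l^3 - 25*l^2*u - l*u^2 + u^3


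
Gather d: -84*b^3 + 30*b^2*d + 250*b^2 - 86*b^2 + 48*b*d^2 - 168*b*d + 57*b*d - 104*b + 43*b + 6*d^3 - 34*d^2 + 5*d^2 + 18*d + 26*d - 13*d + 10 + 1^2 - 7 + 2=-84*b^3 + 164*b^2 - 61*b + 6*d^3 + d^2*(48*b - 29) + d*(30*b^2 - 111*b + 31) + 6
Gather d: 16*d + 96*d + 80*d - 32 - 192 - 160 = 192*d - 384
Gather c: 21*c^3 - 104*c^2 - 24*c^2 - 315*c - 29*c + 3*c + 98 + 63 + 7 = 21*c^3 - 128*c^2 - 341*c + 168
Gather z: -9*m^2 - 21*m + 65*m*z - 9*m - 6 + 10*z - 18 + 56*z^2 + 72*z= -9*m^2 - 30*m + 56*z^2 + z*(65*m + 82) - 24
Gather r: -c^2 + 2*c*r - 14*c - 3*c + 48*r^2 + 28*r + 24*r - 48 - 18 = -c^2 - 17*c + 48*r^2 + r*(2*c + 52) - 66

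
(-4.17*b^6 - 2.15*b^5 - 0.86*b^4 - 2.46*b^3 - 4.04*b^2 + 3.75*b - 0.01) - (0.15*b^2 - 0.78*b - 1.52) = -4.17*b^6 - 2.15*b^5 - 0.86*b^4 - 2.46*b^3 - 4.19*b^2 + 4.53*b + 1.51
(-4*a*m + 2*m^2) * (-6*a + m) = 24*a^2*m - 16*a*m^2 + 2*m^3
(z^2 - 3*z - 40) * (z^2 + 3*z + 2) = z^4 - 47*z^2 - 126*z - 80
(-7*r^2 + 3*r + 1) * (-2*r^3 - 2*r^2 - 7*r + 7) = 14*r^5 + 8*r^4 + 41*r^3 - 72*r^2 + 14*r + 7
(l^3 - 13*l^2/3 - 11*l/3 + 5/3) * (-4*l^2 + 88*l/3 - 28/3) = -4*l^5 + 140*l^4/3 - 1096*l^3/9 - 664*l^2/9 + 748*l/9 - 140/9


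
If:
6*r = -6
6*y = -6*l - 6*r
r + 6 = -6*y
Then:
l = 11/6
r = -1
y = -5/6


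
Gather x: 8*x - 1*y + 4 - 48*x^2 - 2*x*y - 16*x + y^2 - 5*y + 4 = -48*x^2 + x*(-2*y - 8) + y^2 - 6*y + 8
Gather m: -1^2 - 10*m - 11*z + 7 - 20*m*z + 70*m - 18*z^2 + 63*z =m*(60 - 20*z) - 18*z^2 + 52*z + 6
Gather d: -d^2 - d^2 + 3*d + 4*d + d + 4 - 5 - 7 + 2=-2*d^2 + 8*d - 6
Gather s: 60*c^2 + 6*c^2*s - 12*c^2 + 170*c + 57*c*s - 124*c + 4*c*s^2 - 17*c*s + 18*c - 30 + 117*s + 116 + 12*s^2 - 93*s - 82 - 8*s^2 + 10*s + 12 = 48*c^2 + 64*c + s^2*(4*c + 4) + s*(6*c^2 + 40*c + 34) + 16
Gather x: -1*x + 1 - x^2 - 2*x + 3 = -x^2 - 3*x + 4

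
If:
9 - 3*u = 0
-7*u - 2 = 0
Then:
No Solution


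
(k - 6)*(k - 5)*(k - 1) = k^3 - 12*k^2 + 41*k - 30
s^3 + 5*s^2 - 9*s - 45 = (s - 3)*(s + 3)*(s + 5)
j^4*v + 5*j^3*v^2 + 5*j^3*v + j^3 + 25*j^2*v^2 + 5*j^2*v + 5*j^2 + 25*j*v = j*(j + 5)*(j + 5*v)*(j*v + 1)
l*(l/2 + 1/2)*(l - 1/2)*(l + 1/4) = l^4/2 + 3*l^3/8 - 3*l^2/16 - l/16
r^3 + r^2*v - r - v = (r - 1)*(r + 1)*(r + v)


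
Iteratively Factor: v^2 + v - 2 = (v + 2)*(v - 1)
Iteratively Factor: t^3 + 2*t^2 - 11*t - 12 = (t + 1)*(t^2 + t - 12) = (t + 1)*(t + 4)*(t - 3)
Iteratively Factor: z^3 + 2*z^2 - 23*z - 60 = (z + 4)*(z^2 - 2*z - 15) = (z + 3)*(z + 4)*(z - 5)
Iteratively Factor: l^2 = (l)*(l)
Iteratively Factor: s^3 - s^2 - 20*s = (s + 4)*(s^2 - 5*s) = s*(s + 4)*(s - 5)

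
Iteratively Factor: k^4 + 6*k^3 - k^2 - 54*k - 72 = (k + 3)*(k^3 + 3*k^2 - 10*k - 24) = (k + 2)*(k + 3)*(k^2 + k - 12) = (k + 2)*(k + 3)*(k + 4)*(k - 3)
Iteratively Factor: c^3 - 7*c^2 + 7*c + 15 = (c - 5)*(c^2 - 2*c - 3) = (c - 5)*(c + 1)*(c - 3)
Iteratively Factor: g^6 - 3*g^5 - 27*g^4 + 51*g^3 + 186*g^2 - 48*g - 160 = (g + 2)*(g^5 - 5*g^4 - 17*g^3 + 85*g^2 + 16*g - 80) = (g - 4)*(g + 2)*(g^4 - g^3 - 21*g^2 + g + 20) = (g - 4)*(g - 1)*(g + 2)*(g^3 - 21*g - 20) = (g - 5)*(g - 4)*(g - 1)*(g + 2)*(g^2 + 5*g + 4) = (g - 5)*(g - 4)*(g - 1)*(g + 2)*(g + 4)*(g + 1)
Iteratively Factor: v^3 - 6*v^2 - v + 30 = (v + 2)*(v^2 - 8*v + 15) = (v - 3)*(v + 2)*(v - 5)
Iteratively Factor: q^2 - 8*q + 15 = (q - 3)*(q - 5)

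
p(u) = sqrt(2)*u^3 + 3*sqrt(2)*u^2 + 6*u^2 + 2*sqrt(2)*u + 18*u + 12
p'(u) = 3*sqrt(2)*u^2 + 6*sqrt(2)*u + 12*u + 2*sqrt(2) + 18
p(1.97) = 103.59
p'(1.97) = 77.65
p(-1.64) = -0.85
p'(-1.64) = -1.36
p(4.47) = 436.07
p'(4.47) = 197.17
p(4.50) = 442.01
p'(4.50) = 198.93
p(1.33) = 61.15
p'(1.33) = 55.58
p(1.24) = 56.27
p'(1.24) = 52.75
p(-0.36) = 5.76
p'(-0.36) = 14.00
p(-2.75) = 2.77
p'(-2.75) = -3.42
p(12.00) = 4180.64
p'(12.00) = 877.59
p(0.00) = 12.00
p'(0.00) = 20.83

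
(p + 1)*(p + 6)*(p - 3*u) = p^3 - 3*p^2*u + 7*p^2 - 21*p*u + 6*p - 18*u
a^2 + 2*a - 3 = (a - 1)*(a + 3)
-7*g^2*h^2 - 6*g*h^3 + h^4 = h^2*(-7*g + h)*(g + h)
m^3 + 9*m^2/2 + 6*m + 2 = (m + 1/2)*(m + 2)^2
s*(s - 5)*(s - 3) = s^3 - 8*s^2 + 15*s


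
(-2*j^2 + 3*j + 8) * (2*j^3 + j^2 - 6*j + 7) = -4*j^5 + 4*j^4 + 31*j^3 - 24*j^2 - 27*j + 56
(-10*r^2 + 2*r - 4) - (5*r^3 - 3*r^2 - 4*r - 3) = -5*r^3 - 7*r^2 + 6*r - 1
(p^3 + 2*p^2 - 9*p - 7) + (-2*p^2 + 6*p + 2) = p^3 - 3*p - 5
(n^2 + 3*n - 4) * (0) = 0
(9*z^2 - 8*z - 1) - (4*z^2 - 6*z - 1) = 5*z^2 - 2*z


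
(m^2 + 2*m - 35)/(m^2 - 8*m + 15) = (m + 7)/(m - 3)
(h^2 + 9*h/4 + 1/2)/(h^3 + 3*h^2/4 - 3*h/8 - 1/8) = 2*(h + 2)/(2*h^2 + h - 1)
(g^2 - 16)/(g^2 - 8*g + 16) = (g + 4)/(g - 4)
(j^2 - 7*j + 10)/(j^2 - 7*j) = (j^2 - 7*j + 10)/(j*(j - 7))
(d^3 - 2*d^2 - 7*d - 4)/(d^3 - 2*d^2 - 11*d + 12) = (d^2 + 2*d + 1)/(d^2 + 2*d - 3)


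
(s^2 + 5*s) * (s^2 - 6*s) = s^4 - s^3 - 30*s^2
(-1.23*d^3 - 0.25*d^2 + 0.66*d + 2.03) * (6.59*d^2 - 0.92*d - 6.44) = -8.1057*d^5 - 0.5159*d^4 + 12.5006*d^3 + 14.3805*d^2 - 6.118*d - 13.0732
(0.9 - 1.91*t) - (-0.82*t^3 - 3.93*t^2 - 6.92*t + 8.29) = 0.82*t^3 + 3.93*t^2 + 5.01*t - 7.39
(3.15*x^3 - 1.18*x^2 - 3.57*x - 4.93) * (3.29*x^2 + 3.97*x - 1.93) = 10.3635*x^5 + 8.6233*x^4 - 22.5094*x^3 - 28.1152*x^2 - 12.682*x + 9.5149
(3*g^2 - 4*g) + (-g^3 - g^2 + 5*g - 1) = -g^3 + 2*g^2 + g - 1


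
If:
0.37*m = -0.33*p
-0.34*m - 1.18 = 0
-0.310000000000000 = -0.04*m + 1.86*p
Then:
No Solution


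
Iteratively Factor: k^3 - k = (k)*(k^2 - 1) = k*(k + 1)*(k - 1)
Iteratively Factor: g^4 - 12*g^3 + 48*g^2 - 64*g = (g - 4)*(g^3 - 8*g^2 + 16*g) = g*(g - 4)*(g^2 - 8*g + 16) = g*(g - 4)^2*(g - 4)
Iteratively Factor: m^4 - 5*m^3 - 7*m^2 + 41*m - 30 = (m - 5)*(m^3 - 7*m + 6) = (m - 5)*(m + 3)*(m^2 - 3*m + 2) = (m - 5)*(m - 1)*(m + 3)*(m - 2)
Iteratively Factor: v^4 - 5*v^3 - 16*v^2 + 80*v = (v + 4)*(v^3 - 9*v^2 + 20*v) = (v - 4)*(v + 4)*(v^2 - 5*v) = v*(v - 4)*(v + 4)*(v - 5)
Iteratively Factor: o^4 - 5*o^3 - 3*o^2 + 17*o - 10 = (o - 1)*(o^3 - 4*o^2 - 7*o + 10) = (o - 1)^2*(o^2 - 3*o - 10) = (o - 5)*(o - 1)^2*(o + 2)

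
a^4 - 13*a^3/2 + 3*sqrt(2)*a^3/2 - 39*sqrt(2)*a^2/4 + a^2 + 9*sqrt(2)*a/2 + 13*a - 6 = (a - 6)*(a - 1/2)*(a - sqrt(2)/2)*(a + 2*sqrt(2))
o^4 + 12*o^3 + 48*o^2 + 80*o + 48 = (o + 2)^3*(o + 6)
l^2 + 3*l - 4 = (l - 1)*(l + 4)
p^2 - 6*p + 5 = (p - 5)*(p - 1)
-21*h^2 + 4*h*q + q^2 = (-3*h + q)*(7*h + q)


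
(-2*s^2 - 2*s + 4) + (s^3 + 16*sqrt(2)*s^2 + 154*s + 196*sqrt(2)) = s^3 - 2*s^2 + 16*sqrt(2)*s^2 + 152*s + 4 + 196*sqrt(2)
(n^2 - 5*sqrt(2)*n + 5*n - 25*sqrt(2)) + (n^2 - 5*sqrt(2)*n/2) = 2*n^2 - 15*sqrt(2)*n/2 + 5*n - 25*sqrt(2)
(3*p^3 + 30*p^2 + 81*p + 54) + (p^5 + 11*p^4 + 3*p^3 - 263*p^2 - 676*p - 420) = p^5 + 11*p^4 + 6*p^3 - 233*p^2 - 595*p - 366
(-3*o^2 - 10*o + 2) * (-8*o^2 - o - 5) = 24*o^4 + 83*o^3 + 9*o^2 + 48*o - 10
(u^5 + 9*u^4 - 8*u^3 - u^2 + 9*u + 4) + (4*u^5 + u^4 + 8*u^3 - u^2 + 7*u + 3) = 5*u^5 + 10*u^4 - 2*u^2 + 16*u + 7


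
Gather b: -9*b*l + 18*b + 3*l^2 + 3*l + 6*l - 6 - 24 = b*(18 - 9*l) + 3*l^2 + 9*l - 30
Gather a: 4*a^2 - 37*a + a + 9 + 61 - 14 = 4*a^2 - 36*a + 56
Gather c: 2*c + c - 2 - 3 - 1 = 3*c - 6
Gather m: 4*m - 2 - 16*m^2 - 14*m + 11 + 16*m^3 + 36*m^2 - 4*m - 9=16*m^3 + 20*m^2 - 14*m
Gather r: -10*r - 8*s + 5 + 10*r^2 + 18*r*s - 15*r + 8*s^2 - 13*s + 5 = 10*r^2 + r*(18*s - 25) + 8*s^2 - 21*s + 10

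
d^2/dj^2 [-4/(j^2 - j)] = 8*(j*(j - 1) - (2*j - 1)^2)/(j^3*(j - 1)^3)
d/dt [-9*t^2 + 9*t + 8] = 9 - 18*t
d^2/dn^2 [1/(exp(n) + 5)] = (exp(n) - 5)*exp(n)/(exp(n) + 5)^3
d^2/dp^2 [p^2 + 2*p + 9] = 2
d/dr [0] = 0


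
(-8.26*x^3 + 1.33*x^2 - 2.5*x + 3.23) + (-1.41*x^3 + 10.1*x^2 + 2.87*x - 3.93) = -9.67*x^3 + 11.43*x^2 + 0.37*x - 0.7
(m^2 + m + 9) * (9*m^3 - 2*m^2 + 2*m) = 9*m^5 + 7*m^4 + 81*m^3 - 16*m^2 + 18*m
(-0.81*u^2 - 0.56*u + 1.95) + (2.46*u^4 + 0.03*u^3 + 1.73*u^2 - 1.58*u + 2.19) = 2.46*u^4 + 0.03*u^3 + 0.92*u^2 - 2.14*u + 4.14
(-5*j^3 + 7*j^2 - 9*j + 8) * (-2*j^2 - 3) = 10*j^5 - 14*j^4 + 33*j^3 - 37*j^2 + 27*j - 24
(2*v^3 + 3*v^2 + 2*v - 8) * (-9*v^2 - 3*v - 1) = -18*v^5 - 33*v^4 - 29*v^3 + 63*v^2 + 22*v + 8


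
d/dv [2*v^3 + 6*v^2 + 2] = 6*v*(v + 2)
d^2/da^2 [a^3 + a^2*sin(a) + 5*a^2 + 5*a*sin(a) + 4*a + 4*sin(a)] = -a^2*sin(a) - 5*a*sin(a) + 4*a*cos(a) + 6*a - 2*sin(a) + 10*cos(a) + 10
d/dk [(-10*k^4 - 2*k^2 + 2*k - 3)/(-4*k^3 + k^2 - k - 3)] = (40*k^6 - 20*k^5 + 22*k^4 + 136*k^3 - 36*k^2 + 18*k - 9)/(16*k^6 - 8*k^5 + 9*k^4 + 22*k^3 - 5*k^2 + 6*k + 9)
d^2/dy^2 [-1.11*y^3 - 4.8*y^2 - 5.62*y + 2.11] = -6.66*y - 9.6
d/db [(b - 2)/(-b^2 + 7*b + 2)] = (-b^2 + 7*b + (b - 2)*(2*b - 7) + 2)/(-b^2 + 7*b + 2)^2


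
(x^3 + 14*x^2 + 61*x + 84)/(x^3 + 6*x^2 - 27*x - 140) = (x + 3)/(x - 5)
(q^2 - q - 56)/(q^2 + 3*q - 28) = (q - 8)/(q - 4)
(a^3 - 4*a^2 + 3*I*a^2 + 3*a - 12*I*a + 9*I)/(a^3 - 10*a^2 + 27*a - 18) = (a + 3*I)/(a - 6)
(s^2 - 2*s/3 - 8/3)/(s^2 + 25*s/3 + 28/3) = (s - 2)/(s + 7)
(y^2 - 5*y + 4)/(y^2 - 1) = (y - 4)/(y + 1)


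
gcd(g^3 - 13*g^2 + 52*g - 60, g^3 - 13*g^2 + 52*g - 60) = g^3 - 13*g^2 + 52*g - 60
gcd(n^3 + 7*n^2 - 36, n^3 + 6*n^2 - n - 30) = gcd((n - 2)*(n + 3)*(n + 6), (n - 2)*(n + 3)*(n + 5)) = n^2 + n - 6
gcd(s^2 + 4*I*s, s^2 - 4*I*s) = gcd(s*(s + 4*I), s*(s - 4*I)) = s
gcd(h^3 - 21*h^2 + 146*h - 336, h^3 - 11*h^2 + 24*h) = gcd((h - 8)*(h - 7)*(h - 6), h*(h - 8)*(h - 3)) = h - 8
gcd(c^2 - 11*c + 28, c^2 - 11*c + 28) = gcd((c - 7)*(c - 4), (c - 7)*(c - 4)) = c^2 - 11*c + 28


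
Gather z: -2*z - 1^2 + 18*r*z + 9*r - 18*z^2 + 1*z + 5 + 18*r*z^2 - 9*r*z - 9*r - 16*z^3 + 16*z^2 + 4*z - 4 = -16*z^3 + z^2*(18*r - 2) + z*(9*r + 3)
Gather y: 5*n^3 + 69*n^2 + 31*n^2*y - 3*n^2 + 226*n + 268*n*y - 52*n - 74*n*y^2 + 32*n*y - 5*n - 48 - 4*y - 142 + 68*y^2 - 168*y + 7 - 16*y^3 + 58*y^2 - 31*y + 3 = 5*n^3 + 66*n^2 + 169*n - 16*y^3 + y^2*(126 - 74*n) + y*(31*n^2 + 300*n - 203) - 180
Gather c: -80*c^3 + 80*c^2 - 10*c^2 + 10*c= -80*c^3 + 70*c^2 + 10*c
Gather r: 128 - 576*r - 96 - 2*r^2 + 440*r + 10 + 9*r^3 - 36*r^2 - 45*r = 9*r^3 - 38*r^2 - 181*r + 42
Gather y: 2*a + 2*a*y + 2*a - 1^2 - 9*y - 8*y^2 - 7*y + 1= 4*a - 8*y^2 + y*(2*a - 16)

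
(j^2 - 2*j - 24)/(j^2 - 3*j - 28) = (j - 6)/(j - 7)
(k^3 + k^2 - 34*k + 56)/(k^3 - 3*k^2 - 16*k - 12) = (-k^3 - k^2 + 34*k - 56)/(-k^3 + 3*k^2 + 16*k + 12)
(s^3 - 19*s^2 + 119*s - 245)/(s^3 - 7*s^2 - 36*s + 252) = (s^2 - 12*s + 35)/(s^2 - 36)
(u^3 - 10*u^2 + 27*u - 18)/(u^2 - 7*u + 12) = (u^2 - 7*u + 6)/(u - 4)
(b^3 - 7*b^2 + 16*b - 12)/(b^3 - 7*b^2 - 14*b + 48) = (b^2 - 5*b + 6)/(b^2 - 5*b - 24)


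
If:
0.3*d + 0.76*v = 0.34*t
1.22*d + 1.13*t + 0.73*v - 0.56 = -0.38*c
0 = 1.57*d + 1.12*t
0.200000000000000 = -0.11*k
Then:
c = 1.47368421052632 - 2.85850951821955*v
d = -0.97861577374109*v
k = -1.82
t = 1.37180961140492*v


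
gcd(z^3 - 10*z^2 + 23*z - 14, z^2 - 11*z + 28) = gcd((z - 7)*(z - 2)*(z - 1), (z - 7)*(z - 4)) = z - 7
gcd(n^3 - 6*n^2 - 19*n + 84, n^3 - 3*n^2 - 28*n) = n^2 - 3*n - 28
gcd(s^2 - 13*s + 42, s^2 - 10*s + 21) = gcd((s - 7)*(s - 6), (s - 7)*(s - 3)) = s - 7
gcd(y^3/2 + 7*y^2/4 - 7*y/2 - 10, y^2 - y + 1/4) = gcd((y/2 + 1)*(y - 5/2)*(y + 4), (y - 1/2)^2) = 1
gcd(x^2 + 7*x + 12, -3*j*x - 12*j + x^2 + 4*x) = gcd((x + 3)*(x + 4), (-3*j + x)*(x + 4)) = x + 4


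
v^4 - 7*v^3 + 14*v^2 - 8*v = v*(v - 4)*(v - 2)*(v - 1)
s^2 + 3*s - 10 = (s - 2)*(s + 5)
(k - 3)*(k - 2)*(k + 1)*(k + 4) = k^4 - 15*k^2 + 10*k + 24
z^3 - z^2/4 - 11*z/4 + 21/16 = (z - 3/2)*(z - 1/2)*(z + 7/4)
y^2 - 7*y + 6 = (y - 6)*(y - 1)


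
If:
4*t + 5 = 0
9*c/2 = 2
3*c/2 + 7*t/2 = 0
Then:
No Solution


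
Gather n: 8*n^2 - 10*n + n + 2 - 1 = 8*n^2 - 9*n + 1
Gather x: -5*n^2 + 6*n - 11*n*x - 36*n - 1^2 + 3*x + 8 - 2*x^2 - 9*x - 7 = -5*n^2 - 30*n - 2*x^2 + x*(-11*n - 6)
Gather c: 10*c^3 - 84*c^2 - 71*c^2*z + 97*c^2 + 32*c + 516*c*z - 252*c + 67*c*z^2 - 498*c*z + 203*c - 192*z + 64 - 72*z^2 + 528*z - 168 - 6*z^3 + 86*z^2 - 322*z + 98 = 10*c^3 + c^2*(13 - 71*z) + c*(67*z^2 + 18*z - 17) - 6*z^3 + 14*z^2 + 14*z - 6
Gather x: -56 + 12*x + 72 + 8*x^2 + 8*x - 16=8*x^2 + 20*x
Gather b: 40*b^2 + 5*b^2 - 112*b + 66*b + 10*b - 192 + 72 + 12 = 45*b^2 - 36*b - 108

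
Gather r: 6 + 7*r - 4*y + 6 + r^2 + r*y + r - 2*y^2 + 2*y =r^2 + r*(y + 8) - 2*y^2 - 2*y + 12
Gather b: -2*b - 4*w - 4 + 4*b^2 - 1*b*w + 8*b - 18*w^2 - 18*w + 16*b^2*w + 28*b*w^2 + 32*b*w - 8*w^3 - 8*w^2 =b^2*(16*w + 4) + b*(28*w^2 + 31*w + 6) - 8*w^3 - 26*w^2 - 22*w - 4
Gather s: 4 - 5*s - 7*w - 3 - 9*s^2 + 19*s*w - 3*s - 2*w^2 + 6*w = -9*s^2 + s*(19*w - 8) - 2*w^2 - w + 1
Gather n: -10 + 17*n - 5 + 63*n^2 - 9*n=63*n^2 + 8*n - 15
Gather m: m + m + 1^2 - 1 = 2*m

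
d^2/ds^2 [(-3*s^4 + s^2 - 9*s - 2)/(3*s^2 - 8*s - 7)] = 2*(-27*s^6 + 216*s^5 - 387*s^4 - 1401*s^3 - 873*s^2 - 423*s + 383)/(27*s^6 - 216*s^5 + 387*s^4 + 496*s^3 - 903*s^2 - 1176*s - 343)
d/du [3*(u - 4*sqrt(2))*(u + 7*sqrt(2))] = 6*u + 9*sqrt(2)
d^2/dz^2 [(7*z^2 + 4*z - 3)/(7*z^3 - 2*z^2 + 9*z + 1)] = 2*(343*z^6 + 588*z^5 - 2373*z^4 - 117*z^3 - 729*z^2 + 249*z - 278)/(343*z^9 - 294*z^8 + 1407*z^7 - 617*z^6 + 1725*z^5 - 96*z^4 + 642*z^3 + 237*z^2 + 27*z + 1)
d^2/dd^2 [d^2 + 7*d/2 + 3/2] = 2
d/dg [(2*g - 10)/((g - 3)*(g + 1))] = 2*(-g^2 + 10*g - 13)/(g^4 - 4*g^3 - 2*g^2 + 12*g + 9)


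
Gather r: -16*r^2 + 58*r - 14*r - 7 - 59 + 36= -16*r^2 + 44*r - 30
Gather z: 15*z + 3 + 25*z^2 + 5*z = 25*z^2 + 20*z + 3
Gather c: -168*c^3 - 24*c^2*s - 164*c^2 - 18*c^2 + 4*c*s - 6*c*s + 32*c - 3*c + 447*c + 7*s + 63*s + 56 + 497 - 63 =-168*c^3 + c^2*(-24*s - 182) + c*(476 - 2*s) + 70*s + 490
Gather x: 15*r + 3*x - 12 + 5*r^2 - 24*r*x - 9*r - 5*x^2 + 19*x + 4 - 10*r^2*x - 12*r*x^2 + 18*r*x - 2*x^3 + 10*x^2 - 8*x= 5*r^2 + 6*r - 2*x^3 + x^2*(5 - 12*r) + x*(-10*r^2 - 6*r + 14) - 8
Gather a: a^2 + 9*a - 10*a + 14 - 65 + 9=a^2 - a - 42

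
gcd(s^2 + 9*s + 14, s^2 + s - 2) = s + 2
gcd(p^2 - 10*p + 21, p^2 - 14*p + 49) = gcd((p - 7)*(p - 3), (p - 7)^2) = p - 7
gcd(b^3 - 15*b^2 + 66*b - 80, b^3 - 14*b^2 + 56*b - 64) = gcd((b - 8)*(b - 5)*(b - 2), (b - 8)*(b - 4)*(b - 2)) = b^2 - 10*b + 16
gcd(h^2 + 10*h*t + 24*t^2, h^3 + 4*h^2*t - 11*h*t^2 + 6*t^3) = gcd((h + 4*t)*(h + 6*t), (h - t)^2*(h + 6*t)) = h + 6*t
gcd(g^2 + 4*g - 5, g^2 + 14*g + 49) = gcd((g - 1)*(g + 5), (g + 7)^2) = 1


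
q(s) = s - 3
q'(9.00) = 1.00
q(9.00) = 6.00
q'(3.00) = 1.00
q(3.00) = 0.00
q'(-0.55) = 1.00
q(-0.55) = -3.55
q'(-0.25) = 1.00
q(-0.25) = -3.25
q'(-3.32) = 1.00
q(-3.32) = -6.32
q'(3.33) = 1.00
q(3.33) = 0.33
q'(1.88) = 1.00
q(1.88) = -1.12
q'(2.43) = 1.00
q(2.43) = -0.57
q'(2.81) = 1.00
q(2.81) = -0.19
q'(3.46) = 1.00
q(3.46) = 0.46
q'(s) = 1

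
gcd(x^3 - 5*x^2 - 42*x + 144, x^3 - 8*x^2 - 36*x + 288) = x^2 - 2*x - 48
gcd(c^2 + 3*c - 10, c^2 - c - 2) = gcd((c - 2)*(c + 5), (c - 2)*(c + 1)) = c - 2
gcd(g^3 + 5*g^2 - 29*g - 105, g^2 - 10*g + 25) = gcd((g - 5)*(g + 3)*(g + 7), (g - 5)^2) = g - 5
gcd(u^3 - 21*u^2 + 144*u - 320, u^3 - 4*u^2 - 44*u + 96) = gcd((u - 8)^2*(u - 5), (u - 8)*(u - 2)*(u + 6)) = u - 8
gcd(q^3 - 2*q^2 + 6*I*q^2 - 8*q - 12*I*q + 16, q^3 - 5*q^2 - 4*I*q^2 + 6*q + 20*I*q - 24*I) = q - 2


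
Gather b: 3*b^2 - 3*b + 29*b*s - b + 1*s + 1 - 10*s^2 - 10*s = 3*b^2 + b*(29*s - 4) - 10*s^2 - 9*s + 1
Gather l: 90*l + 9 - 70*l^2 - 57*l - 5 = -70*l^2 + 33*l + 4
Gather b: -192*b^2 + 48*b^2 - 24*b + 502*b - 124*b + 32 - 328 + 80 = -144*b^2 + 354*b - 216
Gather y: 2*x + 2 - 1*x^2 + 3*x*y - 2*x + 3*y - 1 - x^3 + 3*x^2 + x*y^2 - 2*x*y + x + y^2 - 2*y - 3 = -x^3 + 2*x^2 + x + y^2*(x + 1) + y*(x + 1) - 2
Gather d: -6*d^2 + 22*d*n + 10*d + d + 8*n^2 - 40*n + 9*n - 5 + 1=-6*d^2 + d*(22*n + 11) + 8*n^2 - 31*n - 4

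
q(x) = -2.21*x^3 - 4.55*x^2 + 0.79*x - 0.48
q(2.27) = -47.98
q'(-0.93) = 3.52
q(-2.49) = 3.46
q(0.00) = -0.48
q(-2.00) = -2.58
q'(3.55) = -115.07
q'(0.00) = 0.79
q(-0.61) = -2.15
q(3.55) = -153.89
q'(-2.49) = -17.66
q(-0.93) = -3.37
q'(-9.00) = -454.34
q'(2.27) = -54.03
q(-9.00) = 1234.95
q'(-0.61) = 3.87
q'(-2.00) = -7.53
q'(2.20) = -51.32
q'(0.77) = -10.15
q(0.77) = -3.58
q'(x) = -6.63*x^2 - 9.1*x + 0.79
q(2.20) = -44.30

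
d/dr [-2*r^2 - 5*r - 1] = -4*r - 5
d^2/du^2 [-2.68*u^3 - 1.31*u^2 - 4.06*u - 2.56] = -16.08*u - 2.62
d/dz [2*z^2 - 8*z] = 4*z - 8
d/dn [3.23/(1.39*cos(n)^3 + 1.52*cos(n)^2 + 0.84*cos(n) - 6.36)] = (13.4691*cos(n)^2 + 9.8192*cos(n) + 2.7132)*sin(n)/(1.39*cos(n)^3 + 1.52*cos(n)^2 + 0.84*cos(n) - 6.36)^2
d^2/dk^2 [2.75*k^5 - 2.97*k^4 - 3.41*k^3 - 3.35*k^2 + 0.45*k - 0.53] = 55.0*k^3 - 35.64*k^2 - 20.46*k - 6.7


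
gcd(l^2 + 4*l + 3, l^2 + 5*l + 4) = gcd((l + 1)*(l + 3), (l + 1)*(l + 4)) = l + 1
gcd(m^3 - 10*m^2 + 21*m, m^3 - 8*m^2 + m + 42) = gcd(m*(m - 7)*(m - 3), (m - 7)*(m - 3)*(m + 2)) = m^2 - 10*m + 21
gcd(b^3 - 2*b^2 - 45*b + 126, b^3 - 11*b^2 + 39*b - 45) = b - 3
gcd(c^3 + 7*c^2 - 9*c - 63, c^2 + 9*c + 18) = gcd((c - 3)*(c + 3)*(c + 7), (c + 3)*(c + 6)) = c + 3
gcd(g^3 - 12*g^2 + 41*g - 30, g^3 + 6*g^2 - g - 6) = g - 1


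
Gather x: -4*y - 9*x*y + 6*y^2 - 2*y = -9*x*y + 6*y^2 - 6*y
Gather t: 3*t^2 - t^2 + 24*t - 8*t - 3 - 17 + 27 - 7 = 2*t^2 + 16*t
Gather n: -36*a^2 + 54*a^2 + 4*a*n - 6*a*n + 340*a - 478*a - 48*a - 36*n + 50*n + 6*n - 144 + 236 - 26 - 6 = 18*a^2 - 186*a + n*(20 - 2*a) + 60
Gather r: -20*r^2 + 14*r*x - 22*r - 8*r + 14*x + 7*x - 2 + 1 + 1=-20*r^2 + r*(14*x - 30) + 21*x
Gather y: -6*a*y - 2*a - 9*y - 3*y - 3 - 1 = -2*a + y*(-6*a - 12) - 4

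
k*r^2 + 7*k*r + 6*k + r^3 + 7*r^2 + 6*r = (k + r)*(r + 1)*(r + 6)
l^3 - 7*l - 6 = (l - 3)*(l + 1)*(l + 2)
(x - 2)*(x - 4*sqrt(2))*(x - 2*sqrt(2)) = x^3 - 6*sqrt(2)*x^2 - 2*x^2 + 16*x + 12*sqrt(2)*x - 32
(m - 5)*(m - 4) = m^2 - 9*m + 20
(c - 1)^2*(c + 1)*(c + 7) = c^4 + 6*c^3 - 8*c^2 - 6*c + 7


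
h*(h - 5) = h^2 - 5*h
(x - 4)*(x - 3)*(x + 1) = x^3 - 6*x^2 + 5*x + 12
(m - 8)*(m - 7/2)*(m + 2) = m^3 - 19*m^2/2 + 5*m + 56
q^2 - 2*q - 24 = (q - 6)*(q + 4)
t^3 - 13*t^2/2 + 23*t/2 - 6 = (t - 4)*(t - 3/2)*(t - 1)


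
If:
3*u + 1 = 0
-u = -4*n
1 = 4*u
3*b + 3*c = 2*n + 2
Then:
No Solution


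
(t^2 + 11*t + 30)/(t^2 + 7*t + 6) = (t + 5)/(t + 1)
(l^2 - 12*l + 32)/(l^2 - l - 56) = (l - 4)/(l + 7)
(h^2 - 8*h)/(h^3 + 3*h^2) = (h - 8)/(h*(h + 3))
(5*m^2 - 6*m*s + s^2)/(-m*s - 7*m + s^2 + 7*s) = (-5*m + s)/(s + 7)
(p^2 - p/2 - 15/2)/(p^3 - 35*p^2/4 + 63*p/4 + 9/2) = 2*(2*p + 5)/(4*p^2 - 23*p - 6)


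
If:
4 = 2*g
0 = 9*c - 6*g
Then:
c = 4/3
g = 2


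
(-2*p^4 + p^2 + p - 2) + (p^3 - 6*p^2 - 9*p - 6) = -2*p^4 + p^3 - 5*p^2 - 8*p - 8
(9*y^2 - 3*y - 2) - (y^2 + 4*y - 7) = 8*y^2 - 7*y + 5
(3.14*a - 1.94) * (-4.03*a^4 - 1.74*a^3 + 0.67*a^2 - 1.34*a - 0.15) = -12.6542*a^5 + 2.3546*a^4 + 5.4794*a^3 - 5.5074*a^2 + 2.1286*a + 0.291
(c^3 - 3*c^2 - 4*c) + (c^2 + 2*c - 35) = c^3 - 2*c^2 - 2*c - 35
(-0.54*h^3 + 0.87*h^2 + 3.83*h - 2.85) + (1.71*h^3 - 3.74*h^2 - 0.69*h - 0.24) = 1.17*h^3 - 2.87*h^2 + 3.14*h - 3.09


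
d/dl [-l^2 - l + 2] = -2*l - 1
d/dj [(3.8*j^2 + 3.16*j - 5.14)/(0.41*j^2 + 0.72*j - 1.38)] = (1.4404*j^2 - 6.2732*j - 0.660000000000001)/(0.1681*j^4 + 0.5904*j^3 - 0.6132*j^2 - 1.9872*j + 1.9044)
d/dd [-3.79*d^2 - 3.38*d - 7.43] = -7.58*d - 3.38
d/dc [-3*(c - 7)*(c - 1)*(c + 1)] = -9*c^2 + 42*c + 3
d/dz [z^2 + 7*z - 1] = 2*z + 7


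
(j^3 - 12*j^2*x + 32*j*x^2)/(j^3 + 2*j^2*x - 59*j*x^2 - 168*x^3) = j*(j - 4*x)/(j^2 + 10*j*x + 21*x^2)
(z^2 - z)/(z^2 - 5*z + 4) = z/(z - 4)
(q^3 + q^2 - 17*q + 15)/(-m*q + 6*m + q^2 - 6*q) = (-q^3 - q^2 + 17*q - 15)/(m*q - 6*m - q^2 + 6*q)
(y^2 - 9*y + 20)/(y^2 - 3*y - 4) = (y - 5)/(y + 1)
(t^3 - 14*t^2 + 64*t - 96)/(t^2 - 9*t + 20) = (t^2 - 10*t + 24)/(t - 5)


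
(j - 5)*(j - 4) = j^2 - 9*j + 20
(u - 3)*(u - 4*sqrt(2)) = u^2 - 4*sqrt(2)*u - 3*u + 12*sqrt(2)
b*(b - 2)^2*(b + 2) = b^4 - 2*b^3 - 4*b^2 + 8*b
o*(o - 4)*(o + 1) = o^3 - 3*o^2 - 4*o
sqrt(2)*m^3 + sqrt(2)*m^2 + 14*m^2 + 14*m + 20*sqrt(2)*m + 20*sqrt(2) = (m + 2*sqrt(2))*(m + 5*sqrt(2))*(sqrt(2)*m + sqrt(2))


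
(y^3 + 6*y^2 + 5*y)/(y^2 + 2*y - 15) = y*(y + 1)/(y - 3)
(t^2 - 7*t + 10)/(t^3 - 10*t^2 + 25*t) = (t - 2)/(t*(t - 5))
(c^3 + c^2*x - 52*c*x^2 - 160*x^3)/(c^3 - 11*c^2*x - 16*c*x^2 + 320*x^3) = (-c - 4*x)/(-c + 8*x)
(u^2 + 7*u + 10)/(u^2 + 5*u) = (u + 2)/u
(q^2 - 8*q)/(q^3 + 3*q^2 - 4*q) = (q - 8)/(q^2 + 3*q - 4)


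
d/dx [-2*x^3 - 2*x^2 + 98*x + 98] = -6*x^2 - 4*x + 98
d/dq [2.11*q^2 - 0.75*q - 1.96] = 4.22*q - 0.75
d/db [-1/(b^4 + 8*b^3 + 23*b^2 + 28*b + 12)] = 2*(2*b^3 + 12*b^2 + 23*b + 14)/(b^4 + 8*b^3 + 23*b^2 + 28*b + 12)^2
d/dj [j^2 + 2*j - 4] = 2*j + 2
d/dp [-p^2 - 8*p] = -2*p - 8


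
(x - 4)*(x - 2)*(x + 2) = x^3 - 4*x^2 - 4*x + 16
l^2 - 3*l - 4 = (l - 4)*(l + 1)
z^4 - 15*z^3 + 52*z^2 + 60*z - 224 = (z - 8)*(z - 7)*(z - 2)*(z + 2)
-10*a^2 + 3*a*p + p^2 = (-2*a + p)*(5*a + p)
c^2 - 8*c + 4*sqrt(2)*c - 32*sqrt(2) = (c - 8)*(c + 4*sqrt(2))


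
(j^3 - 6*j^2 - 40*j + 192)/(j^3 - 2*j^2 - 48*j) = (j - 4)/j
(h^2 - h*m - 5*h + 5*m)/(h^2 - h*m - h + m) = (h - 5)/(h - 1)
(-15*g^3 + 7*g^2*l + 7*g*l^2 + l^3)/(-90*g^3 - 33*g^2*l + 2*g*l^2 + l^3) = (g - l)/(6*g - l)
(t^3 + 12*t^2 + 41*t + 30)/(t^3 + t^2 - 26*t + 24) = (t^2 + 6*t + 5)/(t^2 - 5*t + 4)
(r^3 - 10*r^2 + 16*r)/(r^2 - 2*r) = r - 8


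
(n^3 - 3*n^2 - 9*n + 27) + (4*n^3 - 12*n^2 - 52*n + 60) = 5*n^3 - 15*n^2 - 61*n + 87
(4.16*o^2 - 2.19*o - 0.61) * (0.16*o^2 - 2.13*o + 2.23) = 0.6656*o^4 - 9.2112*o^3 + 13.8439*o^2 - 3.5844*o - 1.3603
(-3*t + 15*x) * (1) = -3*t + 15*x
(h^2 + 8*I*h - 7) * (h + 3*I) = h^3 + 11*I*h^2 - 31*h - 21*I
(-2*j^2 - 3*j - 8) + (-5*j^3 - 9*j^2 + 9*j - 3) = -5*j^3 - 11*j^2 + 6*j - 11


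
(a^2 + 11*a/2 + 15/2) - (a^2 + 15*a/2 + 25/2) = -2*a - 5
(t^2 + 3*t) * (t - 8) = t^3 - 5*t^2 - 24*t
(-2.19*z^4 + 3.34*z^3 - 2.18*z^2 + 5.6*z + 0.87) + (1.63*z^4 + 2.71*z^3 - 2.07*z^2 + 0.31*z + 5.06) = -0.56*z^4 + 6.05*z^3 - 4.25*z^2 + 5.91*z + 5.93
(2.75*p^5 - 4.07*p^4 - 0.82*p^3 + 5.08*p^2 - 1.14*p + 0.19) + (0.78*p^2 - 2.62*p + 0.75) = 2.75*p^5 - 4.07*p^4 - 0.82*p^3 + 5.86*p^2 - 3.76*p + 0.94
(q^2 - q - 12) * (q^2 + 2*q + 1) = q^4 + q^3 - 13*q^2 - 25*q - 12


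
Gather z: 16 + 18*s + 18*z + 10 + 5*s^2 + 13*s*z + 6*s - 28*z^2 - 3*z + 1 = 5*s^2 + 24*s - 28*z^2 + z*(13*s + 15) + 27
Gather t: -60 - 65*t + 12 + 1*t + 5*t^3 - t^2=5*t^3 - t^2 - 64*t - 48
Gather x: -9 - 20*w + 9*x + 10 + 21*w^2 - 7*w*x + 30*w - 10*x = 21*w^2 + 10*w + x*(-7*w - 1) + 1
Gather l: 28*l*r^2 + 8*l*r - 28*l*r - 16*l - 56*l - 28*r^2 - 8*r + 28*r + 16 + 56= l*(28*r^2 - 20*r - 72) - 28*r^2 + 20*r + 72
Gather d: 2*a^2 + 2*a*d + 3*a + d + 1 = 2*a^2 + 3*a + d*(2*a + 1) + 1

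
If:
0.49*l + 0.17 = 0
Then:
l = -0.35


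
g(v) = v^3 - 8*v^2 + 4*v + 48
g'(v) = 3*v^2 - 16*v + 4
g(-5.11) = -314.77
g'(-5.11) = 164.10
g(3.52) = 6.57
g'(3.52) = -15.15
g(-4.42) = -212.32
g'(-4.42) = 133.33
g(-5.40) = -364.34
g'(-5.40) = 177.88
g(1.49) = 39.51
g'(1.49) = -13.18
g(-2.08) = -3.93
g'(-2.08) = 50.26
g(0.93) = 45.61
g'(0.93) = -8.29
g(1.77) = 35.56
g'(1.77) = -14.92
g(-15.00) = -5187.00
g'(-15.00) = 919.00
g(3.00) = 15.00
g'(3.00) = -17.00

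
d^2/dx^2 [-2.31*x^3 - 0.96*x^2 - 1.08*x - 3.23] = -13.86*x - 1.92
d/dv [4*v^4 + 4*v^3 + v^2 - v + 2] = 16*v^3 + 12*v^2 + 2*v - 1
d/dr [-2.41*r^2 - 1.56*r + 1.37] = -4.82*r - 1.56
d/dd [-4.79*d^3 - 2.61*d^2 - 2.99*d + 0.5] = -14.37*d^2 - 5.22*d - 2.99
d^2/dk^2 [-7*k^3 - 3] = -42*k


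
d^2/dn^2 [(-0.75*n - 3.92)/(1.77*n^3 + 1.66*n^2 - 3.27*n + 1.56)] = (-14.09805*n^5 - 160.593516*n^4 - 197.099154*n^3 + 96.170496*n^2 + 204.267888*n - 71.181672)/(5.545233*n^9 + 15.601842*n^8 - 16.101513*n^7 - 38.411216*n^6 + 57.248415*n^5 + 11.972106*n^4 - 72.851319*n^3 + 62.1621*n^2 - 23.873616*n + 3.796416)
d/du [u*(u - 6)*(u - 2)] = 3*u^2 - 16*u + 12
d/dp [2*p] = 2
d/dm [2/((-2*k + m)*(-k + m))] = 2*(3*k - 2*m)/((k - m)^2*(2*k - m)^2)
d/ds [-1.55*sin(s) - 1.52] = -1.55*cos(s)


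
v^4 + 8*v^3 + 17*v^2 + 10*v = v*(v + 1)*(v + 2)*(v + 5)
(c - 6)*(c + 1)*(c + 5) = c^3 - 31*c - 30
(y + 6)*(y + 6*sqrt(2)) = y^2 + 6*y + 6*sqrt(2)*y + 36*sqrt(2)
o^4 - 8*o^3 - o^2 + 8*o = o*(o - 8)*(o - 1)*(o + 1)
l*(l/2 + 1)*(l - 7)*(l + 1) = l^4/2 - 2*l^3 - 19*l^2/2 - 7*l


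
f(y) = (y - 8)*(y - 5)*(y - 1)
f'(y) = (y - 8)*(y - 5) + (y - 8)*(y - 1) + (y - 5)*(y - 1) = 3*y^2 - 28*y + 53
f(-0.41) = -64.15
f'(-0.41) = 64.98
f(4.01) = 11.89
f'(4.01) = -11.04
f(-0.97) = -105.50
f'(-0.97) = 82.98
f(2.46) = 20.54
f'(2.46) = 2.27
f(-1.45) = -149.33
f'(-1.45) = 99.91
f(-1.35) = -139.53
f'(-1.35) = 96.27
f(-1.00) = -108.00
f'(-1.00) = 84.00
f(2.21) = 19.55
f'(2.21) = 5.77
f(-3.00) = -352.00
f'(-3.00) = 164.00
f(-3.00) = -352.00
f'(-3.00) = 164.00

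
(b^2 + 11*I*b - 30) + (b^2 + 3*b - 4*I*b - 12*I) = 2*b^2 + 3*b + 7*I*b - 30 - 12*I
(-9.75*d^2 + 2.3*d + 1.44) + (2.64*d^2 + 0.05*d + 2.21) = -7.11*d^2 + 2.35*d + 3.65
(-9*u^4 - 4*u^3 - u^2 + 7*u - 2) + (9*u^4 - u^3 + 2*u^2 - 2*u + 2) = -5*u^3 + u^2 + 5*u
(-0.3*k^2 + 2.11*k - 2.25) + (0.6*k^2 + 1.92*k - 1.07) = 0.3*k^2 + 4.03*k - 3.32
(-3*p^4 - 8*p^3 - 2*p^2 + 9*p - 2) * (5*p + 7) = -15*p^5 - 61*p^4 - 66*p^3 + 31*p^2 + 53*p - 14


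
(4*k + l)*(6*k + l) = 24*k^2 + 10*k*l + l^2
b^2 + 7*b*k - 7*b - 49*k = (b - 7)*(b + 7*k)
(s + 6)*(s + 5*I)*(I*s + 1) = I*s^3 - 4*s^2 + 6*I*s^2 - 24*s + 5*I*s + 30*I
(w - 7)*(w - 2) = w^2 - 9*w + 14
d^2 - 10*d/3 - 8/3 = (d - 4)*(d + 2/3)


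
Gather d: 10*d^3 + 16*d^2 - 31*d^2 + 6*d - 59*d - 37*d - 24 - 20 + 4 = 10*d^3 - 15*d^2 - 90*d - 40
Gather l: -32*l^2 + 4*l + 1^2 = -32*l^2 + 4*l + 1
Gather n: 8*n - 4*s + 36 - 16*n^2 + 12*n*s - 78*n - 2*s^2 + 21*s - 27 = -16*n^2 + n*(12*s - 70) - 2*s^2 + 17*s + 9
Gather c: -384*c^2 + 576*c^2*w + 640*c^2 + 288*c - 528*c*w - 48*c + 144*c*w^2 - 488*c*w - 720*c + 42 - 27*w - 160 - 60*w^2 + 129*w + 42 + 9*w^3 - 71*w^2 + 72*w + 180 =c^2*(576*w + 256) + c*(144*w^2 - 1016*w - 480) + 9*w^3 - 131*w^2 + 174*w + 104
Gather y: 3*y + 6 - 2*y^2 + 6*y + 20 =-2*y^2 + 9*y + 26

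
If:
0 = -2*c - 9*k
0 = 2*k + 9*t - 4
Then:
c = 81*t/4 - 9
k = 2 - 9*t/2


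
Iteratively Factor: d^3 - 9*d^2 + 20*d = (d - 5)*(d^2 - 4*d) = d*(d - 5)*(d - 4)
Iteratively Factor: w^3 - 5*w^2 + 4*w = (w - 4)*(w^2 - w) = (w - 4)*(w - 1)*(w)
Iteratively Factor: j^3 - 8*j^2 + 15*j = (j - 3)*(j^2 - 5*j) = j*(j - 3)*(j - 5)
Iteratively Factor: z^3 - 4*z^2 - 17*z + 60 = (z - 3)*(z^2 - z - 20) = (z - 3)*(z + 4)*(z - 5)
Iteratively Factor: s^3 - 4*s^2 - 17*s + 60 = (s - 5)*(s^2 + s - 12) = (s - 5)*(s + 4)*(s - 3)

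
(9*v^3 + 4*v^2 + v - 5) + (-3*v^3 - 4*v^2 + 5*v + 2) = 6*v^3 + 6*v - 3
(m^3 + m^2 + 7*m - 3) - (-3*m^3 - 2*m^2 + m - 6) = 4*m^3 + 3*m^2 + 6*m + 3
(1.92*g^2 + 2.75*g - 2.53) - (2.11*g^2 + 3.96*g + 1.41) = -0.19*g^2 - 1.21*g - 3.94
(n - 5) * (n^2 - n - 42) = n^3 - 6*n^2 - 37*n + 210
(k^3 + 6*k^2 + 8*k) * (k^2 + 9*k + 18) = k^5 + 15*k^4 + 80*k^3 + 180*k^2 + 144*k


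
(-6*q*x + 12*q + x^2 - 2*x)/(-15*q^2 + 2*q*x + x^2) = (-6*q*x + 12*q + x^2 - 2*x)/(-15*q^2 + 2*q*x + x^2)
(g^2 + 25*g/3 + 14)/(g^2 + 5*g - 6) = (g + 7/3)/(g - 1)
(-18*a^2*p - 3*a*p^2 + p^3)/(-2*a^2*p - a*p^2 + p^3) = (18*a^2 + 3*a*p - p^2)/(2*a^2 + a*p - p^2)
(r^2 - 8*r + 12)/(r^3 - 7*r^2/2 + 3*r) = 2*(r - 6)/(r*(2*r - 3))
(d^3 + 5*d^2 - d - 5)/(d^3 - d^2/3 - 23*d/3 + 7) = 3*(d^2 + 6*d + 5)/(3*d^2 + 2*d - 21)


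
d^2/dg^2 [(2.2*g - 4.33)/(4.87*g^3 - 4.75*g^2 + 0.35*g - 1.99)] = (313.06308*g^5 - 1537.679124*g^4 + 1694.3948*g^3 - 374.60634*g^2 - 333.361224*g + 83.8624)/(115.501303*g^9 - 337.965825*g^8 + 354.54087*g^7 - 297.340018*g^6 + 301.6824*g^5 - 156.79548*g^4 + 77.750186*g^3 - 57.16275*g^2 + 4.158105*g - 7.880599)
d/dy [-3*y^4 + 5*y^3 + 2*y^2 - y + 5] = -12*y^3 + 15*y^2 + 4*y - 1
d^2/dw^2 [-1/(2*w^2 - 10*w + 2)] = (w^2 - 5*w - (2*w - 5)^2 + 1)/(w^2 - 5*w + 1)^3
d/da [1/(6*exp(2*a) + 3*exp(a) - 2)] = (-12*exp(a) - 3)*exp(a)/(6*exp(2*a) + 3*exp(a) - 2)^2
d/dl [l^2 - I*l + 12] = 2*l - I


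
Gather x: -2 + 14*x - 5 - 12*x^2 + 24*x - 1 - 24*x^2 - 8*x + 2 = -36*x^2 + 30*x - 6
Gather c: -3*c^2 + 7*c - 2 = -3*c^2 + 7*c - 2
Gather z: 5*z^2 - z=5*z^2 - z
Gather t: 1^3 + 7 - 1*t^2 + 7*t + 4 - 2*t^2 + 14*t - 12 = -3*t^2 + 21*t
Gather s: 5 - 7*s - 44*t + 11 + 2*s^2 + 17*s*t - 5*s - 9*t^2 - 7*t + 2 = 2*s^2 + s*(17*t - 12) - 9*t^2 - 51*t + 18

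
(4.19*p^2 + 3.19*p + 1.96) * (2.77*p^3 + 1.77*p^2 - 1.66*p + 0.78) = 11.6063*p^5 + 16.2526*p^4 + 4.1201*p^3 + 1.442*p^2 - 0.7654*p + 1.5288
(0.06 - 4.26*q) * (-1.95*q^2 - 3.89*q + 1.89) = 8.307*q^3 + 16.4544*q^2 - 8.2848*q + 0.1134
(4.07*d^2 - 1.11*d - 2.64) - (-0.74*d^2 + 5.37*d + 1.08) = 4.81*d^2 - 6.48*d - 3.72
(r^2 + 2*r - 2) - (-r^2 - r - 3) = 2*r^2 + 3*r + 1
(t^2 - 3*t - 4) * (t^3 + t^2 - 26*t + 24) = t^5 - 2*t^4 - 33*t^3 + 98*t^2 + 32*t - 96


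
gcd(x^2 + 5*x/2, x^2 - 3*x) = x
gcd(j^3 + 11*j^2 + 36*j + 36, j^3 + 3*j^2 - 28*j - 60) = j^2 + 8*j + 12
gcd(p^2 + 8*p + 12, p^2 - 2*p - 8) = p + 2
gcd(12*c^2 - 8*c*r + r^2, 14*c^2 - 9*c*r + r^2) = -2*c + r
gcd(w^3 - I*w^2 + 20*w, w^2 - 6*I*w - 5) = w - 5*I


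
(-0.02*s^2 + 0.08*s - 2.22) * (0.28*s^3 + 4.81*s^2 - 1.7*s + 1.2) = -0.0056*s^5 - 0.0738*s^4 - 0.2028*s^3 - 10.8382*s^2 + 3.87*s - 2.664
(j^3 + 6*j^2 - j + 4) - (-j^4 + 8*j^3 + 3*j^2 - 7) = j^4 - 7*j^3 + 3*j^2 - j + 11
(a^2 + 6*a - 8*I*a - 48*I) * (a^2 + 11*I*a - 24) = a^4 + 6*a^3 + 3*I*a^3 + 64*a^2 + 18*I*a^2 + 384*a + 192*I*a + 1152*I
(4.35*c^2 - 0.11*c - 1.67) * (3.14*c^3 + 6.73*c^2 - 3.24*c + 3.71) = 13.659*c^5 + 28.9301*c^4 - 20.0781*c^3 + 5.2558*c^2 + 5.0027*c - 6.1957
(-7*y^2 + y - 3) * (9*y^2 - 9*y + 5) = -63*y^4 + 72*y^3 - 71*y^2 + 32*y - 15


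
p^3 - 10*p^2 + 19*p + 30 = (p - 6)*(p - 5)*(p + 1)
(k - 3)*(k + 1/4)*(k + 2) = k^3 - 3*k^2/4 - 25*k/4 - 3/2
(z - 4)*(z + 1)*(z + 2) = z^3 - z^2 - 10*z - 8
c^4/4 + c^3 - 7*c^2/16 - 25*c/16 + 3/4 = (c/4 + 1)*(c - 1)*(c - 1/2)*(c + 3/2)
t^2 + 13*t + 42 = (t + 6)*(t + 7)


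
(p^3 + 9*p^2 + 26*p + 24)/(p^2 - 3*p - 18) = (p^2 + 6*p + 8)/(p - 6)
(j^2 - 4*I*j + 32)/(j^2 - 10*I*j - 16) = (j + 4*I)/(j - 2*I)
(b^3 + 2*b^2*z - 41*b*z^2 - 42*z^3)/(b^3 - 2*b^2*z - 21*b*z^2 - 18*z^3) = (b + 7*z)/(b + 3*z)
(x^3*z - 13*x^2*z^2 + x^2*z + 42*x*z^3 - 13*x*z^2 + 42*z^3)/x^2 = x*z - 13*z^2 + z + 42*z^3/x - 13*z^2/x + 42*z^3/x^2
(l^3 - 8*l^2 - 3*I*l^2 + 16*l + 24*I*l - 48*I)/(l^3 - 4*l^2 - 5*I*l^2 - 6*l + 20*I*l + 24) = (l - 4)/(l - 2*I)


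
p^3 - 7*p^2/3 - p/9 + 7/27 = (p - 7/3)*(p - 1/3)*(p + 1/3)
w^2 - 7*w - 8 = (w - 8)*(w + 1)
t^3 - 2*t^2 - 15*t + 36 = (t - 3)^2*(t + 4)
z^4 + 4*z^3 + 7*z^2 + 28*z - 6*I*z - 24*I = (z + 4)*(z - 2*I)*(z - I)*(z + 3*I)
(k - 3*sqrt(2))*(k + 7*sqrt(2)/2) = k^2 + sqrt(2)*k/2 - 21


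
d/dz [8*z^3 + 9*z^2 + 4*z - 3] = 24*z^2 + 18*z + 4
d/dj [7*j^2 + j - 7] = 14*j + 1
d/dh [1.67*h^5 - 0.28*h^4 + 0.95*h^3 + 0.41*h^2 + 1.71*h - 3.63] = 8.35*h^4 - 1.12*h^3 + 2.85*h^2 + 0.82*h + 1.71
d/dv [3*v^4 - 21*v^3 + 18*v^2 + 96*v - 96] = 12*v^3 - 63*v^2 + 36*v + 96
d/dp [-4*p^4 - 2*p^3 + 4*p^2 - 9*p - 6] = -16*p^3 - 6*p^2 + 8*p - 9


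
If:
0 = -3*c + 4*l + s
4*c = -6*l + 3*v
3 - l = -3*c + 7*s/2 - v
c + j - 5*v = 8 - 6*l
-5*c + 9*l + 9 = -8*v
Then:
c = -72/287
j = 220/41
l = -87/287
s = 132/287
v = -270/287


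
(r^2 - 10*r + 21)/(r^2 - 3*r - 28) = (r - 3)/(r + 4)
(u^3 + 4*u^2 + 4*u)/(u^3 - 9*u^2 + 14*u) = (u^2 + 4*u + 4)/(u^2 - 9*u + 14)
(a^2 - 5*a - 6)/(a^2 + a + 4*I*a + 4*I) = (a - 6)/(a + 4*I)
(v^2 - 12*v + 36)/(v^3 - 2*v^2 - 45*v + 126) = (v - 6)/(v^2 + 4*v - 21)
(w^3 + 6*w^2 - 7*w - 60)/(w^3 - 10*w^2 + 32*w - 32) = (w^3 + 6*w^2 - 7*w - 60)/(w^3 - 10*w^2 + 32*w - 32)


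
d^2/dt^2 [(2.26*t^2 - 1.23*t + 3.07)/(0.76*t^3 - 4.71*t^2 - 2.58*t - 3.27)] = (2.610752*t^6 - 4.26268799999997*t^5 + 74.2846800000001*t^4 - 211.520814*t^3 + 126.984582*t^2 + 383.278086*t + 15.389802)/(0.438976*t^9 - 8.161488*t^8 + 46.109124*t^7 - 54.741159*t^6 - 86.29659*t^5 - 273.210057*t^4 - 231.212016*t^3 - 216.389961*t^2 - 82.763046*t - 34.965783)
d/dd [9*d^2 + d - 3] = 18*d + 1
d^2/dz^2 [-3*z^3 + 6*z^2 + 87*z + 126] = 12 - 18*z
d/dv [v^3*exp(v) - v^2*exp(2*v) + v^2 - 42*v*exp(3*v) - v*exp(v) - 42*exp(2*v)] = v^3*exp(v) - 2*v^2*exp(2*v) + 3*v^2*exp(v) - 126*v*exp(3*v) - 2*v*exp(2*v) - v*exp(v) + 2*v - 42*exp(3*v) - 84*exp(2*v) - exp(v)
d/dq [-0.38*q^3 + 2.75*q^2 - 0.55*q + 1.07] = -1.14*q^2 + 5.5*q - 0.55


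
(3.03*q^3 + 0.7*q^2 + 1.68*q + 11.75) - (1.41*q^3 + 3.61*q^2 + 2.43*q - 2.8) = 1.62*q^3 - 2.91*q^2 - 0.75*q + 14.55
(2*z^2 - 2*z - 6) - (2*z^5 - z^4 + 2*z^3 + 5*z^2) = -2*z^5 + z^4 - 2*z^3 - 3*z^2 - 2*z - 6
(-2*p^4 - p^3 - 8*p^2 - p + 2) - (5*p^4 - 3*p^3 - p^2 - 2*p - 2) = -7*p^4 + 2*p^3 - 7*p^2 + p + 4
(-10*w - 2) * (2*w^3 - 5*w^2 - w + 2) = -20*w^4 + 46*w^3 + 20*w^2 - 18*w - 4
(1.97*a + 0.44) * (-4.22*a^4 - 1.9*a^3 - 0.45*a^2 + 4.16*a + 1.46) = -8.3134*a^5 - 5.5998*a^4 - 1.7225*a^3 + 7.9972*a^2 + 4.7066*a + 0.6424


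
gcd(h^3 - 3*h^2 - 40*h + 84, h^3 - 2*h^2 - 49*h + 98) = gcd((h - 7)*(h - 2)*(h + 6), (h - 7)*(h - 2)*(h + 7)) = h^2 - 9*h + 14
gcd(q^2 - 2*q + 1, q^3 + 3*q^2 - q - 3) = q - 1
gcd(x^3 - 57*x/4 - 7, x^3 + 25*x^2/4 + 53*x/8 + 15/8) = x + 1/2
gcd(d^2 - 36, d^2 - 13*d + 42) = d - 6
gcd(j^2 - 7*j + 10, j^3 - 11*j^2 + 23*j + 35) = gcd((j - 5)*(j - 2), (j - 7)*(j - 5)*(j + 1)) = j - 5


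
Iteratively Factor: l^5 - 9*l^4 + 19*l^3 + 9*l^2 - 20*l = (l - 4)*(l^4 - 5*l^3 - l^2 + 5*l) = (l - 4)*(l - 1)*(l^3 - 4*l^2 - 5*l) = (l - 4)*(l - 1)*(l + 1)*(l^2 - 5*l) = l*(l - 4)*(l - 1)*(l + 1)*(l - 5)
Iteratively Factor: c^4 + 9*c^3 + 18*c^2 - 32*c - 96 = (c + 4)*(c^3 + 5*c^2 - 2*c - 24) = (c + 4)^2*(c^2 + c - 6) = (c + 3)*(c + 4)^2*(c - 2)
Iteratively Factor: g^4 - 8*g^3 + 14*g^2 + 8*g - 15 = (g - 3)*(g^3 - 5*g^2 - g + 5) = (g - 5)*(g - 3)*(g^2 - 1) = (g - 5)*(g - 3)*(g + 1)*(g - 1)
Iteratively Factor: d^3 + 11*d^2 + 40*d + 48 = (d + 4)*(d^2 + 7*d + 12) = (d + 4)^2*(d + 3)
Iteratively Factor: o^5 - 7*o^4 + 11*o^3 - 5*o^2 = (o)*(o^4 - 7*o^3 + 11*o^2 - 5*o) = o^2*(o^3 - 7*o^2 + 11*o - 5) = o^2*(o - 5)*(o^2 - 2*o + 1) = o^2*(o - 5)*(o - 1)*(o - 1)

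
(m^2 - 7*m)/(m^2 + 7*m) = (m - 7)/(m + 7)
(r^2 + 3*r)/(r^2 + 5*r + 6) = r/(r + 2)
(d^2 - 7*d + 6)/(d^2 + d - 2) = (d - 6)/(d + 2)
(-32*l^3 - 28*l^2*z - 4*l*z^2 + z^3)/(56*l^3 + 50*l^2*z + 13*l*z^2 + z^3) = (-16*l^2 - 6*l*z + z^2)/(28*l^2 + 11*l*z + z^2)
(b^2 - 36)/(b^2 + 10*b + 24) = (b - 6)/(b + 4)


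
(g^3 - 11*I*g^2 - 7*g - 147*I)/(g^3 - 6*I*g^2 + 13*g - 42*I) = (g - 7*I)/(g - 2*I)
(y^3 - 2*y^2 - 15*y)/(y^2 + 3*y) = y - 5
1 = 1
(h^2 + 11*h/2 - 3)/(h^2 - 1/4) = 2*(h + 6)/(2*h + 1)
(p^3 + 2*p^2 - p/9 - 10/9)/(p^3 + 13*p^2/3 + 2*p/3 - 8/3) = (p + 5/3)/(p + 4)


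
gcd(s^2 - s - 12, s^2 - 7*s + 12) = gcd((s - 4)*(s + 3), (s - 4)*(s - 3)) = s - 4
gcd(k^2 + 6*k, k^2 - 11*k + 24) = 1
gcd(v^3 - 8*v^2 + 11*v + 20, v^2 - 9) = 1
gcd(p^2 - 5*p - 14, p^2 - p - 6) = p + 2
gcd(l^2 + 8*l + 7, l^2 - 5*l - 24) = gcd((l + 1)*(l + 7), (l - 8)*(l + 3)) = 1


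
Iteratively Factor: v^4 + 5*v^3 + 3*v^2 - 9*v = (v)*(v^3 + 5*v^2 + 3*v - 9) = v*(v + 3)*(v^2 + 2*v - 3) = v*(v + 3)^2*(v - 1)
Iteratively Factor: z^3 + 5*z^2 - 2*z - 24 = (z - 2)*(z^2 + 7*z + 12) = (z - 2)*(z + 4)*(z + 3)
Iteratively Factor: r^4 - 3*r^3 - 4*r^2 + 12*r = (r - 2)*(r^3 - r^2 - 6*r) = r*(r - 2)*(r^2 - r - 6) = r*(r - 3)*(r - 2)*(r + 2)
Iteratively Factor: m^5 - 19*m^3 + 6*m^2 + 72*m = (m + 4)*(m^4 - 4*m^3 - 3*m^2 + 18*m) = (m - 3)*(m + 4)*(m^3 - m^2 - 6*m) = (m - 3)*(m + 2)*(m + 4)*(m^2 - 3*m) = (m - 3)^2*(m + 2)*(m + 4)*(m)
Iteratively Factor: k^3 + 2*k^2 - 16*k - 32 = (k + 4)*(k^2 - 2*k - 8) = (k + 2)*(k + 4)*(k - 4)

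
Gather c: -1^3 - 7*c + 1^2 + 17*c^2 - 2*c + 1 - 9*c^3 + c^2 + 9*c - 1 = -9*c^3 + 18*c^2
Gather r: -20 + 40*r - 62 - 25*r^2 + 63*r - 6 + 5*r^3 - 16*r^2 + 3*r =5*r^3 - 41*r^2 + 106*r - 88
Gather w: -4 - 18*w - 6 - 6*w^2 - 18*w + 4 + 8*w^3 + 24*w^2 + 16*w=8*w^3 + 18*w^2 - 20*w - 6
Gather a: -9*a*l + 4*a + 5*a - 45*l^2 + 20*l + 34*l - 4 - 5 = a*(9 - 9*l) - 45*l^2 + 54*l - 9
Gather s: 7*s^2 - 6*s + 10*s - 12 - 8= 7*s^2 + 4*s - 20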